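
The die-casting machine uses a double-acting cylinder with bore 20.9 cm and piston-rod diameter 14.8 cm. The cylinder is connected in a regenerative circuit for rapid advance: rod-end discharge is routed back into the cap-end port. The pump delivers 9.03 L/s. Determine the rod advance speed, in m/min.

In regeneration the rod-end outflow joins the pump flow into the cap end, so the net volume the pump must supply per unit advance equals the rod cross-section area.
Rod cross-section A_rod = π/4 × (14.8 cm)² = 172.0 cm^2
v = Q_pump / A_rod

v ≈ 31.5 m/min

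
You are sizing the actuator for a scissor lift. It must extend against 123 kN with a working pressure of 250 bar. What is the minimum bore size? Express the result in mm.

Extension force acts on the full piston face: F = P × (π/4)D².
D = √(4F / (πP)) = √(4 × 123 kN / (π × 250 bar))

D ≈ 79.1 mm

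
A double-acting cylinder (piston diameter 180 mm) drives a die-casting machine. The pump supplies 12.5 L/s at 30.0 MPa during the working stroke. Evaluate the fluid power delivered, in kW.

Hydraulic power = P × Q

W ≈ 375 kW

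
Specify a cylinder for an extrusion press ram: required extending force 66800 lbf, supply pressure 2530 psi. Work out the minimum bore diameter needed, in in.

Extension force acts on the full piston face: F = P × (π/4)D².
D = √(4F / (πP)) = √(4 × 66800 lbf / (π × 2530 psi))

D ≈ 5.80 in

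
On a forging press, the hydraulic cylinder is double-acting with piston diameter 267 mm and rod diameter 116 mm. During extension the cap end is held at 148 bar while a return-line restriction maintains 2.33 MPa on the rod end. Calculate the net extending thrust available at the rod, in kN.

Cap-side area A_cap = π/4 × (267 mm)² = 55990 mm^2
Rod-side annular area A_ann = π/4 × (267² − 116²) = 45420 mm^2
Net thrust = P_cap·A_cap − P_rod·A_ann = 828.7 kN − 105.8 kN

F ≈ 723 kN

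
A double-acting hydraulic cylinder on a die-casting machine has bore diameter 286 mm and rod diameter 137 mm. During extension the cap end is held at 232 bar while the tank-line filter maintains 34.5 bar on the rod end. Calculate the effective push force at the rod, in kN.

Cap-side area A_cap = π/4 × (286 mm)² = 64240 mm^2
Rod-side annular area A_ann = π/4 × (286² − 137²) = 49500 mm^2
Net thrust = P_cap·A_cap − P_rod·A_ann = 1490 kN − 170.8 kN

F ≈ 1320 kN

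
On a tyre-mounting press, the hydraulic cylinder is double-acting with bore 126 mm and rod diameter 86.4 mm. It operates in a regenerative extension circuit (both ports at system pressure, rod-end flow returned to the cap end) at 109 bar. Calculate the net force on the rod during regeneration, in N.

F ≈ 63900 N

With equal pressure on both faces, forces on the annular region cancel; the net push is pressure × rod cross-section.
Rod cross-section A_rod = π/4 × (86.4 mm)² = 5863 mm^2
F = P × A_rod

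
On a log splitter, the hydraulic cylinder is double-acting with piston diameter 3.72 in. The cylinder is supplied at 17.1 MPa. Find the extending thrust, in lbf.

Cap-side area A_cap = π/4 × (3.72 in)² = 10.87 in^2
F = P × A_cap = 17.1 MPa × A_cap

F ≈ 27000 lbf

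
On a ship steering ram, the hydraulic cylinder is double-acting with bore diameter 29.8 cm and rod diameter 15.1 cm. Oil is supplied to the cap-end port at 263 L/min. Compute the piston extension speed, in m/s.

Cap-side area A_cap = π/4 × (29.8 cm)² = 697.5 cm^2
v = Q / A

v ≈ 0.0628 m/s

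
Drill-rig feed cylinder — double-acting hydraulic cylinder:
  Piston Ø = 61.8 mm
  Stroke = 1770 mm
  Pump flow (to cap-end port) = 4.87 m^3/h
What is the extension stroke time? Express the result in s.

Cap-side area A_cap = π/4 × (61.8 mm)² = 3000 mm^2
Swept volume V = A × L; t = V / Q = A·L / Q

t ≈ 3.92 s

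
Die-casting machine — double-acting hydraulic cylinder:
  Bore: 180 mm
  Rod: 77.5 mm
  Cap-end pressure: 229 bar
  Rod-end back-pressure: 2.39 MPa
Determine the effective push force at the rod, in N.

F ≈ 5.33e5 N

Cap-side area A_cap = π/4 × (180 mm)² = 25450 mm^2
Rod-side annular area A_ann = π/4 × (180² − 77.5²) = 20730 mm^2
Net thrust = P_cap·A_cap − P_rod·A_ann = 5.827e5 N − 49540 N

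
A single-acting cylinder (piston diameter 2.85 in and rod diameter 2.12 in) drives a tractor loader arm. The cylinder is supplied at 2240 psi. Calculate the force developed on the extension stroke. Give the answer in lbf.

F ≈ 14300 lbf

Cap-side area A_cap = π/4 × (2.85 in)² = 6.379 in^2
F = P × A_cap = 2240 psi × A_cap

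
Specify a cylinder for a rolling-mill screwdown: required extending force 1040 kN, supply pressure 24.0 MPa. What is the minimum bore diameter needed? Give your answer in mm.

D ≈ 235 mm

Extension force acts on the full piston face: F = P × (π/4)D².
D = √(4F / (πP)) = √(4 × 1040 kN / (π × 24.0 MPa))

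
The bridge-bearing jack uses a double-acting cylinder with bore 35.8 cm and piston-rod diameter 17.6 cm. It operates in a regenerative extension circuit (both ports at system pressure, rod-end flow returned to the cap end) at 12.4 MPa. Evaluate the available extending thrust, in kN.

With equal pressure on both faces, forces on the annular region cancel; the net push is pressure × rod cross-section.
Rod cross-section A_rod = π/4 × (17.6 cm)² = 243.3 cm^2
F = P × A_rod

F ≈ 302 kN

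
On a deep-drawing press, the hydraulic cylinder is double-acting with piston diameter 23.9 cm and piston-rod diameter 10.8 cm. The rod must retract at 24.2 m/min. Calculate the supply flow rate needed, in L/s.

Rod-side annular area A_ann = π/4 × (23.9² − 10.8²) = 357.0 cm^2
Q = A × v

Q ≈ 14.4 L/s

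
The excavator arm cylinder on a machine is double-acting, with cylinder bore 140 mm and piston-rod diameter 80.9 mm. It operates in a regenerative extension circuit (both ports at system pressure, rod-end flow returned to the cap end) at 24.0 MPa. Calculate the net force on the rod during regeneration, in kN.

F ≈ 123 kN

With equal pressure on both faces, forces on the annular region cancel; the net push is pressure × rod cross-section.
Rod cross-section A_rod = π/4 × (80.9 mm)² = 5140 mm^2
F = P × A_rod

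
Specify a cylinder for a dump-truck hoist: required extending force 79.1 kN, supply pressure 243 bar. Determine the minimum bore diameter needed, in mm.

Extension force acts on the full piston face: F = P × (π/4)D².
D = √(4F / (πP)) = √(4 × 79.1 kN / (π × 243 bar))

D ≈ 64.4 mm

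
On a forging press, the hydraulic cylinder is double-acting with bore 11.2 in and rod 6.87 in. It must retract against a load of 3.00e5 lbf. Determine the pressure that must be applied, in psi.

P ≈ 4880 psi

Rod-side annular area A_ann = π/4 × (11.2² − 6.87²) = 61.45 in^2
Retraction: pressure acts on the annular area.
P = F / A = 3.00e5 lbf / A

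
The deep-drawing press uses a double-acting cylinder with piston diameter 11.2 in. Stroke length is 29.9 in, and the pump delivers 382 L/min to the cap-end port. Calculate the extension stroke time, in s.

Cap-side area A_cap = π/4 × (11.2 in)² = 98.52 in^2
Swept volume V = A × L; t = V / Q = A·L / Q

t ≈ 7.58 s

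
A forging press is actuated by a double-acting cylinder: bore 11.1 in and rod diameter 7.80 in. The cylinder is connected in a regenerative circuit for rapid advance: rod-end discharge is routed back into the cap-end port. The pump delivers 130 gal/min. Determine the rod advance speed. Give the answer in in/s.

v ≈ 10.5 in/s

In regeneration the rod-end outflow joins the pump flow into the cap end, so the net volume the pump must supply per unit advance equals the rod cross-section area.
Rod cross-section A_rod = π/4 × (7.80 in)² = 47.78 in^2
v = Q_pump / A_rod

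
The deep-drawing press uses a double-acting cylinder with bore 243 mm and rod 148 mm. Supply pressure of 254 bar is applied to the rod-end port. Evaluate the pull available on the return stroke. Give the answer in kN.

Rod-side annular area A_ann = π/4 × (243² − 148²) = 29170 mm^2
On retraction the pressure acts on the annular area (bore minus rod).
F = P × A_ann

F ≈ 741 kN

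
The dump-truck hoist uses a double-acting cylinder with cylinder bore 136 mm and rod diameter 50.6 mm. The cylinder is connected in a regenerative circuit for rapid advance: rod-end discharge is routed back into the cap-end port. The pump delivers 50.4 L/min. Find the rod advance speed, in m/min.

In regeneration the rod-end outflow joins the pump flow into the cap end, so the net volume the pump must supply per unit advance equals the rod cross-section area.
Rod cross-section A_rod = π/4 × (50.6 mm)² = 2011 mm^2
v = Q_pump / A_rod

v ≈ 25.1 m/min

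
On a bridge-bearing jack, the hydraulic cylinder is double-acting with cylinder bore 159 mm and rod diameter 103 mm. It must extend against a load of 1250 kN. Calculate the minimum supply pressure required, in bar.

Cap-side area A_cap = π/4 × (159 mm)² = 19860 mm^2
P = F / A = 1250 kN / A

P ≈ 630 bar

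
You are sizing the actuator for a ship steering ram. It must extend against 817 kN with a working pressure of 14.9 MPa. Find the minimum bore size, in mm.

D ≈ 264 mm

Extension force acts on the full piston face: F = P × (π/4)D².
D = √(4F / (πP)) = √(4 × 817 kN / (π × 14.9 MPa))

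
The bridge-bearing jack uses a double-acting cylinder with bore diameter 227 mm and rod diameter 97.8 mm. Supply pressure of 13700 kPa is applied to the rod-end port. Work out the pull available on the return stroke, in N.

F ≈ 4.52e5 N

Rod-side annular area A_ann = π/4 × (227² − 97.8²) = 32960 mm^2
On retraction the pressure acts on the annular area (bore minus rod).
F = P × A_ann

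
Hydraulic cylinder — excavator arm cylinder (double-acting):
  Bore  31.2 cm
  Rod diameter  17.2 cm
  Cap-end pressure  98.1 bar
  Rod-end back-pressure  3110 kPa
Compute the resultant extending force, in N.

F ≈ 5.85e5 N

Cap-side area A_cap = π/4 × (31.2 cm)² = 764.5 cm^2
Rod-side annular area A_ann = π/4 × (31.2² − 17.2²) = 532.2 cm^2
Net thrust = P_cap·A_cap − P_rod·A_ann = 7.500e5 N − 1.655e5 N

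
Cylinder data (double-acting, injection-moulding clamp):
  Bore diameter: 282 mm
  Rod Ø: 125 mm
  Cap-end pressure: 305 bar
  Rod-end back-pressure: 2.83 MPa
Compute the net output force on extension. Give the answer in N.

Cap-side area A_cap = π/4 × (282 mm)² = 62460 mm^2
Rod-side annular area A_ann = π/4 × (282² − 125²) = 50190 mm^2
Net thrust = P_cap·A_cap − P_rod·A_ann = 1.905e6 N − 1.420e5 N

F ≈ 1.76e6 N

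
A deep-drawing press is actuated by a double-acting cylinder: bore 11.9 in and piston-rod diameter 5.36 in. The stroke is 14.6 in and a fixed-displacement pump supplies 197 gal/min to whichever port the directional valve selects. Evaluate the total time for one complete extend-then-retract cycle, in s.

t ≈ 3.85 s

Cap-side area A_cap = π/4 × (11.9 in)² = 111.2 in^2
Rod-side annular area A_ann = π/4 × (11.9² − 5.36²) = 88.66 in^2
t_ext = A_cap·L/Q = 2.141 s
t_ret = A_ann·L/Q = 1.707 s
t_cycle = t_ext + t_ret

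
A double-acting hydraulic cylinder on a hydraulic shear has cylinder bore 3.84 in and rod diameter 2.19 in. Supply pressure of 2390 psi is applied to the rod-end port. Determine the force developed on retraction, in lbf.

F ≈ 18700 lbf

Rod-side annular area A_ann = π/4 × (3.84² − 2.19²) = 7.814 in^2
On retraction the pressure acts on the annular area (bore minus rod).
F = P × A_ann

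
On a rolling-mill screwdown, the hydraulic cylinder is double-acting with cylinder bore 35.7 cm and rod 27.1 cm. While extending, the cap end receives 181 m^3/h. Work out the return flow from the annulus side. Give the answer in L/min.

Q_out ≈ 1280 L/min

Cap-side area A_cap = π/4 × (35.7 cm)² = 1001 cm^2
Rod-side annular area A_ann = π/4 × (35.7² − 27.1²) = 424.2 cm^2
Piston speed v = Q_in/A_cap; rod-end outflow Q_out = v × A_ann = Q_in × A_ann/A_cap.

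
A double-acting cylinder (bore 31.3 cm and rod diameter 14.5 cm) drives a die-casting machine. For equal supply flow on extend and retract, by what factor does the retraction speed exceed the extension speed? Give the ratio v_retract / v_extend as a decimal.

v_ret/v_ext ≈ 1.27

Cap-side area A_cap = π/4 × (31.3 cm)² = 769.4 cm^2
Rod-side annular area A_ann = π/4 × (31.3² − 14.5²) = 604.3 cm^2
For equal Q, v ∝ 1/A, so v_ret/v_ext = A_cap/A_ann.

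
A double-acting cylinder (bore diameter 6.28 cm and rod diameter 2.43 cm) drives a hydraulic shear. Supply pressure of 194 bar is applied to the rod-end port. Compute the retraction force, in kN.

F ≈ 51.1 kN

Rod-side annular area A_ann = π/4 × (6.28² − 2.43²) = 26.34 cm^2
On retraction the pressure acts on the annular area (bore minus rod).
F = P × A_ann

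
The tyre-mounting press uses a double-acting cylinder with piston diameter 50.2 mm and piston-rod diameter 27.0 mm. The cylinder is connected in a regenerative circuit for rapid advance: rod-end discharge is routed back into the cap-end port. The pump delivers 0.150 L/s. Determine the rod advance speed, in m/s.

In regeneration the rod-end outflow joins the pump flow into the cap end, so the net volume the pump must supply per unit advance equals the rod cross-section area.
Rod cross-section A_rod = π/4 × (27.0 mm)² = 572.6 mm^2
v = Q_pump / A_rod

v ≈ 0.262 m/s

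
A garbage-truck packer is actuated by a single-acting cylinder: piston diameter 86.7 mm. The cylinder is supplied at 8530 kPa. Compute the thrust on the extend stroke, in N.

F ≈ 50400 N

Cap-side area A_cap = π/4 × (86.7 mm)² = 5904 mm^2
F = P × A_cap = 8530 kPa × A_cap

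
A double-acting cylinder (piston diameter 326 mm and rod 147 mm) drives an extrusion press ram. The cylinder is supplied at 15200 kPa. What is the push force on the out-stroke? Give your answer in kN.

F ≈ 1270 kN

Cap-side area A_cap = π/4 × (326 mm)² = 83470 mm^2
F = P × A_cap = 15200 kPa × A_cap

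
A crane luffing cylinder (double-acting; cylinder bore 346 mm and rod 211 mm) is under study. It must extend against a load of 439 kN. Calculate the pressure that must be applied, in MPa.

Cap-side area A_cap = π/4 × (346 mm)² = 94020 mm^2
P = F / A = 439 kN / A

P ≈ 4.67 MPa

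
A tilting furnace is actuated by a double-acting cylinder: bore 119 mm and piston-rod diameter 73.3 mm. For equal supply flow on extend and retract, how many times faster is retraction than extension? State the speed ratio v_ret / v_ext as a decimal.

Cap-side area A_cap = π/4 × (119 mm)² = 11120 mm^2
Rod-side annular area A_ann = π/4 × (119² − 73.3²) = 6902 mm^2
For equal Q, v ∝ 1/A, so v_ret/v_ext = A_cap/A_ann.

v_ret/v_ext ≈ 1.61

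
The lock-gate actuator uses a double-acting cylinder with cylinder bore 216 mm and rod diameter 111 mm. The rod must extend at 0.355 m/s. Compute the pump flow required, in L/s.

Q ≈ 13.0 L/s

Cap-side area A_cap = π/4 × (216 mm)² = 36640 mm^2
Q = A × v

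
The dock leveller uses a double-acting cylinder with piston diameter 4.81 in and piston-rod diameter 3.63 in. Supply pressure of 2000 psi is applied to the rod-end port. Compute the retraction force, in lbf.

F ≈ 15600 lbf

Rod-side annular area A_ann = π/4 × (4.81² − 3.63²) = 7.822 in^2
On retraction the pressure acts on the annular area (bore minus rod).
F = P × A_ann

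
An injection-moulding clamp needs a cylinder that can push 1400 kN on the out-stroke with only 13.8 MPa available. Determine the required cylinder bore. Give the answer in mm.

Extension force acts on the full piston face: F = P × (π/4)D².
D = √(4F / (πP)) = √(4 × 1400 kN / (π × 13.8 MPa))

D ≈ 359 mm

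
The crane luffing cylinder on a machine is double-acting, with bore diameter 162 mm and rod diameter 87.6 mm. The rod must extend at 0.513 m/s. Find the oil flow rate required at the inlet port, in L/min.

Cap-side area A_cap = π/4 × (162 mm)² = 20610 mm^2
Q = A × v

Q ≈ 634 L/min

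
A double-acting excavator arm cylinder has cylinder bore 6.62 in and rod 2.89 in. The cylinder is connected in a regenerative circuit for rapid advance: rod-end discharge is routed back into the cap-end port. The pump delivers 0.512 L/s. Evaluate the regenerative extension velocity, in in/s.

In regeneration the rod-end outflow joins the pump flow into the cap end, so the net volume the pump must supply per unit advance equals the rod cross-section area.
Rod cross-section A_rod = π/4 × (2.89 in)² = 6.560 in^2
v = Q_pump / A_rod

v ≈ 4.76 in/s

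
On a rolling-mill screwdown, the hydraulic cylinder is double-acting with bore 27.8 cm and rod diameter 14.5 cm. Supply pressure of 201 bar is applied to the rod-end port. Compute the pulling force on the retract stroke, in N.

F ≈ 8.88e5 N

Rod-side annular area A_ann = π/4 × (27.8² − 14.5²) = 441.9 cm^2
On retraction the pressure acts on the annular area (bore minus rod).
F = P × A_ann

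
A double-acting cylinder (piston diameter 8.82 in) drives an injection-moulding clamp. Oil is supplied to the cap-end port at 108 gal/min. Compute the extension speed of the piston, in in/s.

v ≈ 6.81 in/s

Cap-side area A_cap = π/4 × (8.82 in)² = 61.10 in^2
v = Q / A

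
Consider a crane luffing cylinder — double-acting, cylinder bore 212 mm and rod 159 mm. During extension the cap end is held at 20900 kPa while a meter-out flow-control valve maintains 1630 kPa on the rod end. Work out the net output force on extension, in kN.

Cap-side area A_cap = π/4 × (212 mm)² = 35300 mm^2
Rod-side annular area A_ann = π/4 × (212² − 159²) = 15440 mm^2
Net thrust = P_cap·A_cap − P_rod·A_ann = 737.7 kN − 25.17 kN

F ≈ 713 kN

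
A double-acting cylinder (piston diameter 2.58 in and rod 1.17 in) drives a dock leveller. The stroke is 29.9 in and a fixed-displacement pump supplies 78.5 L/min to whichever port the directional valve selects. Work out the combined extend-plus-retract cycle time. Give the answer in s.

t ≈ 3.51 s

Cap-side area A_cap = π/4 × (2.58 in)² = 5.228 in^2
Rod-side annular area A_ann = π/4 × (2.58² − 1.17²) = 4.153 in^2
t_ext = A_cap·L/Q = 1.958 s
t_ret = A_ann·L/Q = 1.555 s
t_cycle = t_ext + t_ret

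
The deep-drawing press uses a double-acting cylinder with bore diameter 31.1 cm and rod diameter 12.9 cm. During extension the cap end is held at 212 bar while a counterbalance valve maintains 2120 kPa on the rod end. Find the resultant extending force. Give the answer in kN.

Cap-side area A_cap = π/4 × (31.1 cm)² = 759.6 cm^2
Rod-side annular area A_ann = π/4 × (31.1² − 12.9²) = 628.9 cm^2
Net thrust = P_cap·A_cap − P_rod·A_ann = 1610 kN − 133.3 kN

F ≈ 1480 kN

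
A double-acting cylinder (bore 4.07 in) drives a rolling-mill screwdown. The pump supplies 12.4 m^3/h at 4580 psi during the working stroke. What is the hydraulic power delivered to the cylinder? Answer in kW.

Hydraulic power = P × Q

W ≈ 109 kW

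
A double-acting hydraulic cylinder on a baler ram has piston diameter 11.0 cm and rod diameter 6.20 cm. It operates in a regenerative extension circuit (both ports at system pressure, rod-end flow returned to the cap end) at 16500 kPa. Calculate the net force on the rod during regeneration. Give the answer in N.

F ≈ 49800 N

With equal pressure on both faces, forces on the annular region cancel; the net push is pressure × rod cross-section.
Rod cross-section A_rod = π/4 × (6.20 cm)² = 30.19 cm^2
F = P × A_rod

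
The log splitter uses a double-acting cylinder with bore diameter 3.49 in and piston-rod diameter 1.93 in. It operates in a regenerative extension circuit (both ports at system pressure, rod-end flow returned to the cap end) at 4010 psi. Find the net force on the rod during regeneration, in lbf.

With equal pressure on both faces, forces on the annular region cancel; the net push is pressure × rod cross-section.
Rod cross-section A_rod = π/4 × (1.93 in)² = 2.926 in^2
F = P × A_rod

F ≈ 11700 lbf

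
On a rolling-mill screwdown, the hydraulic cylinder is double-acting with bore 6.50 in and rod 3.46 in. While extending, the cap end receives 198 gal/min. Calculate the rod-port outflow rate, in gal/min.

Q_out ≈ 142 gal/min

Cap-side area A_cap = π/4 × (6.50 in)² = 33.18 in^2
Rod-side annular area A_ann = π/4 × (6.50² − 3.46²) = 23.78 in^2
Piston speed v = Q_in/A_cap; rod-end outflow Q_out = v × A_ann = Q_in × A_ann/A_cap.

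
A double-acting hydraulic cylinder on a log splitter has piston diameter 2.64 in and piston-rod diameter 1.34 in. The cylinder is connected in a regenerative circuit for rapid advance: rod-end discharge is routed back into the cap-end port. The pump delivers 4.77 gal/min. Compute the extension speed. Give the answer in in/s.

v ≈ 13.0 in/s

In regeneration the rod-end outflow joins the pump flow into the cap end, so the net volume the pump must supply per unit advance equals the rod cross-section area.
Rod cross-section A_rod = π/4 × (1.34 in)² = 1.410 in^2
v = Q_pump / A_rod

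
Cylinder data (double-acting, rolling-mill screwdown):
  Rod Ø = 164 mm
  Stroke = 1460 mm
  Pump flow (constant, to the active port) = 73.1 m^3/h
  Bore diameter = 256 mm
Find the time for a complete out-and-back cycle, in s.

Cap-side area A_cap = π/4 × (256 mm)² = 51470 mm^2
Rod-side annular area A_ann = π/4 × (256² − 164²) = 30350 mm^2
t_ext = A_cap·L/Q = 3.701 s
t_ret = A_ann·L/Q = 2.182 s
t_cycle = t_ext + t_ret

t ≈ 5.88 s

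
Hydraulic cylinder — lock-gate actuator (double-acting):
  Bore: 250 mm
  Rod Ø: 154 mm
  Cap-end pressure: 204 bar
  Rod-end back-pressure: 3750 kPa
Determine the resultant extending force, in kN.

F ≈ 887 kN

Cap-side area A_cap = π/4 × (250 mm)² = 49090 mm^2
Rod-side annular area A_ann = π/4 × (250² − 154²) = 30460 mm^2
Net thrust = P_cap·A_cap − P_rod·A_ann = 1001 kN − 114.2 kN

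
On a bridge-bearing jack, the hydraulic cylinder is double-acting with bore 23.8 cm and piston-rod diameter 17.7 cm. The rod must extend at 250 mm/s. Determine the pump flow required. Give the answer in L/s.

Cap-side area A_cap = π/4 × (23.8 cm)² = 444.9 cm^2
Q = A × v

Q ≈ 11.1 L/s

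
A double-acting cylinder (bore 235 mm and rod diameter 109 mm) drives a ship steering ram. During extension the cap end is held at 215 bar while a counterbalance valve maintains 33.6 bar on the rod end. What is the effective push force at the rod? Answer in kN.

F ≈ 818 kN

Cap-side area A_cap = π/4 × (235 mm)² = 43370 mm^2
Rod-side annular area A_ann = π/4 × (235² − 109²) = 34040 mm^2
Net thrust = P_cap·A_cap − P_rod·A_ann = 932.5 kN − 114.4 kN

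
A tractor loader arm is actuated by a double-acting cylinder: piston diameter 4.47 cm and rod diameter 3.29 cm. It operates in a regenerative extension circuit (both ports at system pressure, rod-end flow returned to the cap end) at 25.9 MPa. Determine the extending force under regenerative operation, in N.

F ≈ 22000 N

With equal pressure on both faces, forces on the annular region cancel; the net push is pressure × rod cross-section.
Rod cross-section A_rod = π/4 × (3.29 cm)² = 8.501 cm^2
F = P × A_rod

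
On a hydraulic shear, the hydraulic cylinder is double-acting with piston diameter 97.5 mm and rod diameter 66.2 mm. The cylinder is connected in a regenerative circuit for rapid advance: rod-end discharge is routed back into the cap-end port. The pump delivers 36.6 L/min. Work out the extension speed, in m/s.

v ≈ 0.177 m/s

In regeneration the rod-end outflow joins the pump flow into the cap end, so the net volume the pump must supply per unit advance equals the rod cross-section area.
Rod cross-section A_rod = π/4 × (66.2 mm)² = 3442 mm^2
v = Q_pump / A_rod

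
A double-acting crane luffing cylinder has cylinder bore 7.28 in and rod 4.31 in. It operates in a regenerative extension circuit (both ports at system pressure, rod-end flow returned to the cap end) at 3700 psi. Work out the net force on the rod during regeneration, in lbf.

With equal pressure on both faces, forces on the annular region cancel; the net push is pressure × rod cross-section.
Rod cross-section A_rod = π/4 × (4.31 in)² = 14.59 in^2
F = P × A_rod

F ≈ 54000 lbf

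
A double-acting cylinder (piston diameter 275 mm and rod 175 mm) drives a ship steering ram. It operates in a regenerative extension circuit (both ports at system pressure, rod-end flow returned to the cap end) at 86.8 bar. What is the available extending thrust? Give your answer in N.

F ≈ 2.09e5 N

With equal pressure on both faces, forces on the annular region cancel; the net push is pressure × rod cross-section.
Rod cross-section A_rod = π/4 × (175 mm)² = 24050 mm^2
F = P × A_rod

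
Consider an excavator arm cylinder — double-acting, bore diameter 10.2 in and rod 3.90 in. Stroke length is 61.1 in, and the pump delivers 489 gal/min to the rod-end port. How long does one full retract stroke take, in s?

Rod-side annular area A_ann = π/4 × (10.2² − 3.90²) = 69.77 in^2
Swept volume V = A × L; t = V / Q = A·L / Q

t ≈ 2.26 s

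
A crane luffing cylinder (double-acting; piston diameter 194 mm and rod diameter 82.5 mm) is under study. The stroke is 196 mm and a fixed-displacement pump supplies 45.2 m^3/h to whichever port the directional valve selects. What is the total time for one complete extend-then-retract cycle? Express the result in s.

t ≈ 0.839 s

Cap-side area A_cap = π/4 × (194 mm)² = 29560 mm^2
Rod-side annular area A_ann = π/4 × (194² − 82.5²) = 24210 mm^2
t_ext = A_cap·L/Q = 0.4614 s
t_ret = A_ann·L/Q = 0.3780 s
t_cycle = t_ext + t_ret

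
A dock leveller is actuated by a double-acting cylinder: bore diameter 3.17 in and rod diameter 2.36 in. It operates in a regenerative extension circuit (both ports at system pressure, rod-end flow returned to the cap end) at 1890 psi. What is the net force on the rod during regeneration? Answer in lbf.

With equal pressure on both faces, forces on the annular region cancel; the net push is pressure × rod cross-section.
Rod cross-section A_rod = π/4 × (2.36 in)² = 4.374 in^2
F = P × A_rod

F ≈ 8270 lbf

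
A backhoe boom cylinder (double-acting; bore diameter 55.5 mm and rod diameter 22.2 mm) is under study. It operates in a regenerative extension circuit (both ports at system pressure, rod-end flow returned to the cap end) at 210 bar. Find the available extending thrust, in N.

With equal pressure on both faces, forces on the annular region cancel; the net push is pressure × rod cross-section.
Rod cross-section A_rod = π/4 × (22.2 mm)² = 387.1 mm^2
F = P × A_rod

F ≈ 8130 N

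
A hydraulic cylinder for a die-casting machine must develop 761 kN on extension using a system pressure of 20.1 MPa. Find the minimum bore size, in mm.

D ≈ 220 mm

Extension force acts on the full piston face: F = P × (π/4)D².
D = √(4F / (πP)) = √(4 × 761 kN / (π × 20.1 MPa))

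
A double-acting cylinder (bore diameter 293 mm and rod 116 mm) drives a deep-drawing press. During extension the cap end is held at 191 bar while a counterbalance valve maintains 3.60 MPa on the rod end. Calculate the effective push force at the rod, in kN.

Cap-side area A_cap = π/4 × (293 mm)² = 67430 mm^2
Rod-side annular area A_ann = π/4 × (293² − 116²) = 56860 mm^2
Net thrust = P_cap·A_cap − P_rod·A_ann = 1288 kN − 204.7 kN

F ≈ 1080 kN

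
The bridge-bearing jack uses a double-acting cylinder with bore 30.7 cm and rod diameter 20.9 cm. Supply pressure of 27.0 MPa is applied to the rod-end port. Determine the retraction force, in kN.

Rod-side annular area A_ann = π/4 × (30.7² − 20.9²) = 397.2 cm^2
On retraction the pressure acts on the annular area (bore minus rod).
F = P × A_ann

F ≈ 1070 kN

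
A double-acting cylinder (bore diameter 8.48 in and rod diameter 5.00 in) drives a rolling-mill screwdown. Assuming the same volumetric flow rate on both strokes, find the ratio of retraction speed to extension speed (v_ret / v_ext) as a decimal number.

v_ret/v_ext ≈ 1.53

Cap-side area A_cap = π/4 × (8.48 in)² = 56.48 in^2
Rod-side annular area A_ann = π/4 × (8.48² − 5.00²) = 36.84 in^2
For equal Q, v ∝ 1/A, so v_ret/v_ext = A_cap/A_ann.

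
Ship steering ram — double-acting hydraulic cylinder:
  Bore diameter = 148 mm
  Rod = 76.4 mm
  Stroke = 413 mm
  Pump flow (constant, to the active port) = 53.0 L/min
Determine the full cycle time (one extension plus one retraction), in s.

t ≈ 13.9 s

Cap-side area A_cap = π/4 × (148 mm)² = 17200 mm^2
Rod-side annular area A_ann = π/4 × (148² − 76.4²) = 12620 mm^2
t_ext = A_cap·L/Q = 8.043 s
t_ret = A_ann·L/Q = 5.900 s
t_cycle = t_ext + t_ret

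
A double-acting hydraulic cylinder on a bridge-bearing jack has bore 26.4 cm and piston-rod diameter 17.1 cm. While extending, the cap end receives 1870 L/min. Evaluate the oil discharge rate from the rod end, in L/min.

Q_out ≈ 1090 L/min

Cap-side area A_cap = π/4 × (26.4 cm)² = 547.4 cm^2
Rod-side annular area A_ann = π/4 × (26.4² − 17.1²) = 317.7 cm^2
Piston speed v = Q_in/A_cap; rod-end outflow Q_out = v × A_ann = Q_in × A_ann/A_cap.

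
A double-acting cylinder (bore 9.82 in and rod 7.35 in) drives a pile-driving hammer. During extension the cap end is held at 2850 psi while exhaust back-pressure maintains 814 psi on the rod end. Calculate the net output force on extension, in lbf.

Cap-side area A_cap = π/4 × (9.82 in)² = 75.74 in^2
Rod-side annular area A_ann = π/4 × (9.82² − 7.35²) = 33.31 in^2
Net thrust = P_cap·A_cap − P_rod·A_ann = 2.159e5 lbf − 27110 lbf

F ≈ 1.89e5 lbf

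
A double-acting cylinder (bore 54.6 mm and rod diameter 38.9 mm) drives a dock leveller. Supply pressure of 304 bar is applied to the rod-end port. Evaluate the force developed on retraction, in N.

Rod-side annular area A_ann = π/4 × (54.6² − 38.9²) = 1153 mm^2
On retraction the pressure acts on the annular area (bore minus rod).
F = P × A_ann

F ≈ 35000 N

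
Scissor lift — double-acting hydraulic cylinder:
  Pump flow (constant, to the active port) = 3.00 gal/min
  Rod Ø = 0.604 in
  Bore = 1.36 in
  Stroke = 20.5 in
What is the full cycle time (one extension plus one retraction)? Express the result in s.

t ≈ 4.65 s

Cap-side area A_cap = π/4 × (1.36 in)² = 1.453 in^2
Rod-side annular area A_ann = π/4 × (1.36² − 0.604²) = 1.166 in^2
t_ext = A_cap·L/Q = 2.578 s
t_ret = A_ann·L/Q = 2.070 s
t_cycle = t_ext + t_ret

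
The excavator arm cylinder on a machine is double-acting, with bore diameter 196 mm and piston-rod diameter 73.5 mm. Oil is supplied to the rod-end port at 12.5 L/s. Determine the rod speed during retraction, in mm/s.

Rod-side annular area A_ann = π/4 × (196² − 73.5²) = 25930 mm^2
Flow into the rod-end port fills the annular volume.
v = Q / A

v ≈ 482 mm/s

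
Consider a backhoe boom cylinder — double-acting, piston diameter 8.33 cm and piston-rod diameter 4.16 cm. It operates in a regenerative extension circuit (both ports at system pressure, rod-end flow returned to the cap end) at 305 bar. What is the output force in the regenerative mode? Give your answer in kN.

With equal pressure on both faces, forces on the annular region cancel; the net push is pressure × rod cross-section.
Rod cross-section A_rod = π/4 × (4.16 cm)² = 13.59 cm^2
F = P × A_rod

F ≈ 41.5 kN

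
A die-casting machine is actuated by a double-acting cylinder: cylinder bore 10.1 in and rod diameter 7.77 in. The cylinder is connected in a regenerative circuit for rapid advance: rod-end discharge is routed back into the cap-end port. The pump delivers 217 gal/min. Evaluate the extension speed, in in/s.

In regeneration the rod-end outflow joins the pump flow into the cap end, so the net volume the pump must supply per unit advance equals the rod cross-section area.
Rod cross-section A_rod = π/4 × (7.77 in)² = 47.42 in^2
v = Q_pump / A_rod

v ≈ 17.6 in/s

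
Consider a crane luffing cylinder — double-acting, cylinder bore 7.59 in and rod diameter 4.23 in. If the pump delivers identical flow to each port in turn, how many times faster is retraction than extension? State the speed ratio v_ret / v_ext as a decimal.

v_ret/v_ext ≈ 1.45

Cap-side area A_cap = π/4 × (7.59 in)² = 45.25 in^2
Rod-side annular area A_ann = π/4 × (7.59² − 4.23²) = 31.19 in^2
For equal Q, v ∝ 1/A, so v_ret/v_ext = A_cap/A_ann.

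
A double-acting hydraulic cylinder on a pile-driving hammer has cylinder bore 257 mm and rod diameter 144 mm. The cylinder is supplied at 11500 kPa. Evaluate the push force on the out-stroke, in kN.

Cap-side area A_cap = π/4 × (257 mm)² = 51870 mm^2
F = P × A_cap = 11500 kPa × A_cap

F ≈ 597 kN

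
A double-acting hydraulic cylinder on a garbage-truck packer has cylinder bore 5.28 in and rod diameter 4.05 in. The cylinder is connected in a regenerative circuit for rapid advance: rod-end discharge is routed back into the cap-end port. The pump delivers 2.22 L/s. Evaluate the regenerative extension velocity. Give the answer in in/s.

In regeneration the rod-end outflow joins the pump flow into the cap end, so the net volume the pump must supply per unit advance equals the rod cross-section area.
Rod cross-section A_rod = π/4 × (4.05 in)² = 12.88 in^2
v = Q_pump / A_rod

v ≈ 10.5 in/s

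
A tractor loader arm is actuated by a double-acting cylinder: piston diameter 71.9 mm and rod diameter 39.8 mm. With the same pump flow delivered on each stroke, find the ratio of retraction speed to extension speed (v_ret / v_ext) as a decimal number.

v_ret/v_ext ≈ 1.44

Cap-side area A_cap = π/4 × (71.9 mm)² = 4060 mm^2
Rod-side annular area A_ann = π/4 × (71.9² − 39.8²) = 2816 mm^2
For equal Q, v ∝ 1/A, so v_ret/v_ext = A_cap/A_ann.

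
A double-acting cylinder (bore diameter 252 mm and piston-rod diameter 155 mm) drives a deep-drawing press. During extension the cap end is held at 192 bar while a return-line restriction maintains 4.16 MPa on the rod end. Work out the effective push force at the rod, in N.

Cap-side area A_cap = π/4 × (252 mm)² = 49880 mm^2
Rod-side annular area A_ann = π/4 × (252² − 155²) = 31010 mm^2
Net thrust = P_cap·A_cap − P_rod·A_ann = 9.576e5 N − 1.290e5 N

F ≈ 8.29e5 N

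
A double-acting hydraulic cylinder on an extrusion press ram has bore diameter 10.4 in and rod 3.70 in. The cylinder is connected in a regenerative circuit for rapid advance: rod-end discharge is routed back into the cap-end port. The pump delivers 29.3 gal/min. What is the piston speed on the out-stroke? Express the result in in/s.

In regeneration the rod-end outflow joins the pump flow into the cap end, so the net volume the pump must supply per unit advance equals the rod cross-section area.
Rod cross-section A_rod = π/4 × (3.70 in)² = 10.75 in^2
v = Q_pump / A_rod

v ≈ 10.5 in/s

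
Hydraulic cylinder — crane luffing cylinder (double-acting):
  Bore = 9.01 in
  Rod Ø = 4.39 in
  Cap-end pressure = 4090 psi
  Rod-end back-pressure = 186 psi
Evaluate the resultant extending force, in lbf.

Cap-side area A_cap = π/4 × (9.01 in)² = 63.76 in^2
Rod-side annular area A_ann = π/4 × (9.01² − 4.39²) = 48.62 in^2
Net thrust = P_cap·A_cap − P_rod·A_ann = 2.608e5 lbf − 9044 lbf

F ≈ 2.52e5 lbf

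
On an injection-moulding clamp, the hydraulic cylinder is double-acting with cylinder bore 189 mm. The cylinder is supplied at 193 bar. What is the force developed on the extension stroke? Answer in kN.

Cap-side area A_cap = π/4 × (189 mm)² = 28060 mm^2
F = P × A_cap = 193 bar × A_cap

F ≈ 541 kN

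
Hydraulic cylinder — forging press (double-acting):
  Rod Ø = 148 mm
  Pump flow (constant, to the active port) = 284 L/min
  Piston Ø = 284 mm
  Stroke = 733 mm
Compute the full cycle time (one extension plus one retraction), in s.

Cap-side area A_cap = π/4 × (284 mm)² = 63350 mm^2
Rod-side annular area A_ann = π/4 × (284² − 148²) = 46140 mm^2
t_ext = A_cap·L/Q = 9.810 s
t_ret = A_ann·L/Q = 7.146 s
t_cycle = t_ext + t_ret

t ≈ 17.0 s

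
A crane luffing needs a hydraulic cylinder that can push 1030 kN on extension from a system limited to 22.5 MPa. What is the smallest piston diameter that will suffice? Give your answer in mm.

Extension force acts on the full piston face: F = P × (π/4)D².
D = √(4F / (πP)) = √(4 × 1030 kN / (π × 22.5 MPa))

D ≈ 241 mm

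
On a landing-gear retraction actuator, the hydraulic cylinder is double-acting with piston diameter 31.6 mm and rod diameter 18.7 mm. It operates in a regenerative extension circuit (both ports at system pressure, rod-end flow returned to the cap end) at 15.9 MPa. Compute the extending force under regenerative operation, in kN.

With equal pressure on both faces, forces on the annular region cancel; the net push is pressure × rod cross-section.
Rod cross-section A_rod = π/4 × (18.7 mm)² = 274.6 mm^2
F = P × A_rod

F ≈ 4.37 kN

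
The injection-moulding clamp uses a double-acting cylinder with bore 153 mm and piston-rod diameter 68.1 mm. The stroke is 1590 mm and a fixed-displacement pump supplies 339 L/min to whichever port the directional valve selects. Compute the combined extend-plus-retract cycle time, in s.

t ≈ 9.32 s

Cap-side area A_cap = π/4 × (153 mm)² = 18390 mm^2
Rod-side annular area A_ann = π/4 × (153² − 68.1²) = 14740 mm^2
t_ext = A_cap·L/Q = 5.174 s
t_ret = A_ann·L/Q = 4.149 s
t_cycle = t_ext + t_ret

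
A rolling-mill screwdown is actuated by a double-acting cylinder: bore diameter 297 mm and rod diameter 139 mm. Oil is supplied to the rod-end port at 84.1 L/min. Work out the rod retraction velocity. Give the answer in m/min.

Rod-side annular area A_ann = π/4 × (297² − 139²) = 54100 mm^2
Flow into the rod-end port fills the annular volume.
v = Q / A

v ≈ 1.55 m/min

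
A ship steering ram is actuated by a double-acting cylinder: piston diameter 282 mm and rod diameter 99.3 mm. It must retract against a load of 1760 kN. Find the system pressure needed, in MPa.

Rod-side annular area A_ann = π/4 × (282² − 99.3²) = 54710 mm^2
Retraction: pressure acts on the annular area.
P = F / A = 1760 kN / A

P ≈ 32.2 MPa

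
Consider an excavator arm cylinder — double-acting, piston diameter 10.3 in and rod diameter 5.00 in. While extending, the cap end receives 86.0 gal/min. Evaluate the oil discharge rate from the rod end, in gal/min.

Cap-side area A_cap = π/4 × (10.3 in)² = 83.32 in^2
Rod-side annular area A_ann = π/4 × (10.3² − 5.00²) = 63.69 in^2
Piston speed v = Q_in/A_cap; rod-end outflow Q_out = v × A_ann = Q_in × A_ann/A_cap.

Q_out ≈ 65.7 gal/min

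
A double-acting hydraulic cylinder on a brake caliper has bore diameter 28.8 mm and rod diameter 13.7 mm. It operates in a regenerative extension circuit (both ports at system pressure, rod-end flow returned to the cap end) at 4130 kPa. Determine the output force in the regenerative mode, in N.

With equal pressure on both faces, forces on the annular region cancel; the net push is pressure × rod cross-section.
Rod cross-section A_rod = π/4 × (13.7 mm)² = 147.4 mm^2
F = P × A_rod

F ≈ 609 N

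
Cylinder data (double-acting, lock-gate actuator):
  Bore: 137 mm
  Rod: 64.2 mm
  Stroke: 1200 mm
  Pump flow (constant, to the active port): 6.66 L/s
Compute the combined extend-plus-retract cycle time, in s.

t ≈ 4.73 s

Cap-side area A_cap = π/4 × (137 mm)² = 14740 mm^2
Rod-side annular area A_ann = π/4 × (137² − 64.2²) = 11500 mm^2
t_ext = A_cap·L/Q = 2.656 s
t_ret = A_ann·L/Q = 2.073 s
t_cycle = t_ext + t_ret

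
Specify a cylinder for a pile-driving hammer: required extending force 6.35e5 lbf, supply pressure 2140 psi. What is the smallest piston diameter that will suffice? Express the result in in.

Extension force acts on the full piston face: F = P × (π/4)D².
D = √(4F / (πP)) = √(4 × 6.35e5 lbf / (π × 2140 psi))

D ≈ 19.4 in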